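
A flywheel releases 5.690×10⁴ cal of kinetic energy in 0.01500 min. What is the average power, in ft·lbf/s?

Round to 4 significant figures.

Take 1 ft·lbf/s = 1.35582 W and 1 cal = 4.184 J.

1.951×10⁵ ft·lbf/s

5.690×10⁴ cal × 4.184 → 238070 J
0.01500 min × 60 → 0.9 s
P = E / t = 238070 J / 0.9 s = 264522 W
264522 W ÷ (1.35582 W/ft·lbf/s) = 195101 ft·lbf/s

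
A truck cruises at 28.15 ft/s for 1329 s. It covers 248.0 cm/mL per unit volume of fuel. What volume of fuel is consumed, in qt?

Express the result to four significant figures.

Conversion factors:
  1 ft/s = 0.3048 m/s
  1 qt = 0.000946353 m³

4.859 qt

28.15 ft/s → 8.58012 m/s
d = v × t = 8.58012 × 1329 = 11403 m
248.0 cm/mL → 2.48×10⁶ m/m³
V = d / (distance per unit fuel) = 11403 / 2.48×10⁶ = 0.00459798 m³
In qt: 0.00459798 / 0.000946353 = 4.85863 qt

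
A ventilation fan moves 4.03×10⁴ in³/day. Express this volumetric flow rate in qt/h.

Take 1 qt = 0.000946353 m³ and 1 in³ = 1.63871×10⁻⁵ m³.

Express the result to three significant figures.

29.1 qt/h

4.03×10⁴ in³/day × 1.63871×10⁻⁵ m³/in³ ÷ 86400 s/day = 7.64352×10⁻⁶ m³/s
7.64352×10⁻⁶ m³/s ÷ 0.000946353 m³/qt × 3600 s/h = 29.0765 qt/h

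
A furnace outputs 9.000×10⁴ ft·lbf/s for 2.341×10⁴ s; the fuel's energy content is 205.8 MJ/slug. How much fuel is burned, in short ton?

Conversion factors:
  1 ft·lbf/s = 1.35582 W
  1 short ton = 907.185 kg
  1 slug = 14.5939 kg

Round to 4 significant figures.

0.2233 short ton

9.000×10⁴ ft·lbf/s → 122024 W
E = P × t = 122024 × 23410 = 2.85658×10⁹ J
205.8 MJ/slug → 1.41018×10⁷ J/kg
m = E / e_s = 2.85658×10⁹ / 1.41018×10⁷ = 202.568 kg
In short ton: 202.568 / 907.185 = 0.223293 short ton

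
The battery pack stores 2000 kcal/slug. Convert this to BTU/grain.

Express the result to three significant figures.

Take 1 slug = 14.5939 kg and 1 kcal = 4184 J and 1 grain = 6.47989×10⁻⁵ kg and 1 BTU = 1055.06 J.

0.0352 BTU/grain

2000 kcal/slug × 4184 J/kcal ÷ 14.5939 kg/slug = 573390 J/kg
573390 J/kg ÷ 1055.06 J/BTU × 6.47989×10⁻⁵ kg/grain = 0.035216 BTU/grain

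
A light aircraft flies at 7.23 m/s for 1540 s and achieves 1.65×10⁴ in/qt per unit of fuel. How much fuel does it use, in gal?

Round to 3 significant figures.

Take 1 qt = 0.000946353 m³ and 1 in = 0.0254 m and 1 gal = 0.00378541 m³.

6.64 gal

d = v × t = 7.23 × 1540 = 11134.2 m
1.65×10⁴ in/qt → 442858 m/m³
V = d / (distance per unit fuel) = 11134.2 / 442858 = 0.0251417 m³
In gal: 0.0251417 / 0.00378541 = 6.64174 gal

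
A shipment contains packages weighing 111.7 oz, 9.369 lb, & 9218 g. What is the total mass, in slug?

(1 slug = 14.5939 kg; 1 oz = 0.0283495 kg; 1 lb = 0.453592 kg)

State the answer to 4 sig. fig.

1.140 slug

111.7 oz × 0.0283495 → 3.16664 kg
9.369 lb × 0.453592 → 4.2497 kg
9218 g × 0.001 → 9.218 kg
Combined: 3.16664 + 4.2497 + 9.218 = 16.6343 kg
In slug: 16.6343 / 14.5939 = 1.13981 slug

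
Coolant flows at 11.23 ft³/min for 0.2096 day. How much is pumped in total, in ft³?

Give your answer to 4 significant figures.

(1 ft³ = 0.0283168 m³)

3389 ft³

11.23 ft³/min → 0.00529996 m³/s
0.2096 day → 18109.4 s
V = Q × t = 0.00529996 × 18109.4 = 95.9791 m³
In ft³: 95.9791 / 0.0283168 = 3389.48 ft³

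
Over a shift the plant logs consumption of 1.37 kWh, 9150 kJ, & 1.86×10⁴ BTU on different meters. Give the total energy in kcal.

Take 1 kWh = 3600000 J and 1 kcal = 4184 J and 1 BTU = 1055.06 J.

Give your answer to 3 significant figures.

8060 kcal

1.37 kWh × 3600000 = 4.932×10⁶ J
9150 kJ × 1000 = 9.15×10⁶ J
1.86×10⁴ BTU × 1055.06 = 1.96241×10⁷ J
Total: 4.932×10⁶ + 9.15×10⁶ + 1.96241×10⁷ = 3.37061×10⁷ J
In kcal: 3.37061×10⁷ / 4184 = 8055.95 kcal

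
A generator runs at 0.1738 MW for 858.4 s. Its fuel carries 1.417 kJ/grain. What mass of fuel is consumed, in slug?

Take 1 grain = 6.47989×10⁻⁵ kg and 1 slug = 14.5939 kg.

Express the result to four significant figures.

0.1738 MW → 173800 W
E = P × t = 173800 × 858.4 = 1.4919×10⁸ J
1.417 kJ/grain → 2.18677×10⁷ J/kg
m = E / e_s = 1.4919×10⁸ / 2.18677×10⁷ = 6.82239 kg
In slug: 6.82239 / 14.5939 = 0.467482 slug

0.4675 slug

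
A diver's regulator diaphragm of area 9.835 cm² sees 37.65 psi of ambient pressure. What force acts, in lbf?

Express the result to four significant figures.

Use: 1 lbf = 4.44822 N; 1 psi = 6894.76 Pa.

37.65 psi × 6894.76 → 259588 Pa
9.835 cm² × 0.0001 → 9.835×10⁻⁴ m²
F = P × A = 259588 Pa × 9.835×10⁻⁴ m² = 255.305 N
255.305 N ÷ (4.44822 N/lbf) = 57.3949 lbf

57.39 lbf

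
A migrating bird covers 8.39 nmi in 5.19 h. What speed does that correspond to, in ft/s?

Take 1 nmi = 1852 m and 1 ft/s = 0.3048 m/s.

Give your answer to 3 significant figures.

2.73 ft/s

8.39 nmi × 1852 = 15538.3 m
5.19 h × 3600 = 18684 s
v = d / t = 15538.3 m / 18684 s = 0.831637 m/s
0.831637 m/s ÷ (0.3048 m/s/ft/s) = 2.72847 ft/s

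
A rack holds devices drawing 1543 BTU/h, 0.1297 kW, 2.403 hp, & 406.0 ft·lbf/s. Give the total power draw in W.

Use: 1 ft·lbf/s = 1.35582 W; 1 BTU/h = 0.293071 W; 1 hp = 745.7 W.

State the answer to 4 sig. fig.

1543 BTU/h × 0.293071 = 452.209 W
0.1297 kW × 1000 = 129.7 W
2.403 hp × 745.7 = 1791.92 W
406.0 ft·lbf/s × 1.35582 = 550.463 W
Sum: 452.209 + 129.7 + 1791.92 + 550.463 = 2924.29 W

2924 W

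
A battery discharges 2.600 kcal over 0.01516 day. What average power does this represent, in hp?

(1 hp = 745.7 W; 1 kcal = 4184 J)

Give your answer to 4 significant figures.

0.01114 hp

2.600 kcal × 4184 → 10878.4 J
0.01516 day × 86400 → 1309.82 s
P = E / t = 10878.4 J / 1309.82 s = 8.30526 W
8.30526 W ÷ (745.7 W/hp) = 0.0111375 hp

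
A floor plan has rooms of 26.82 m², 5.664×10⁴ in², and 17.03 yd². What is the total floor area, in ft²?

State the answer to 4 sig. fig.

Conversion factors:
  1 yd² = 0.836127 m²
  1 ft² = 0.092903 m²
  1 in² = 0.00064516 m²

26.82 m² (already m²)
5.664×10⁴ in² × 0.00064516 → 36.5419 m²
17.03 yd² × 0.836127 → 14.2392 m²
Combined: 26.82 + 36.5419 + 14.2392 = 77.6011 m²
In ft²: 77.6011 / 0.092903 = 835.292 ft²

835.3 ft²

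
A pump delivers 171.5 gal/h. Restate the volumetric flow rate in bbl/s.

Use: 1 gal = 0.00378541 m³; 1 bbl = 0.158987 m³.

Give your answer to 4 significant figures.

0.001134 bbl/s

171.5 gal/h × 0.00378541 m³/gal ÷ 3600 s/h = 1.80333×10⁻⁴ m³/s
1.80333×10⁻⁴ m³/s ÷ 0.158987 m³/bbl = 0.00113426 bbl/s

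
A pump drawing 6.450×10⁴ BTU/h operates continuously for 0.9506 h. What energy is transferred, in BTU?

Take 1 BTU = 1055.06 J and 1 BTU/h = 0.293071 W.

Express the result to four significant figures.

6.131×10⁴ BTU

6.450×10⁴ BTU/h × 0.293071 = 18903.1 W
0.9506 h × 3600 = 3422.16 s
E = P × t = 18903.1 W × 3422.16 s = 6.46894×10⁷ J
6.46894×10⁷ J ÷ (1055.06 J/BTU) = 61313.5 BTU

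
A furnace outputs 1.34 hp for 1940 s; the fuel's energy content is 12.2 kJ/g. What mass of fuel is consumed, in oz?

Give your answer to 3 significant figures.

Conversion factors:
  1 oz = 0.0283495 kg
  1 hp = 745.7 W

5.60 oz

1.34 hp → 999.238 W
E = P × t = 999.238 × 1940 = 1.93852×10⁶ J
12.2 kJ/g → 1.22×10⁷ J/kg
m = E / e_s = 1.93852×10⁶ / 1.22×10⁷ = 0.158895 kg
In oz: 0.158895 / 0.0283495 = 5.60486 oz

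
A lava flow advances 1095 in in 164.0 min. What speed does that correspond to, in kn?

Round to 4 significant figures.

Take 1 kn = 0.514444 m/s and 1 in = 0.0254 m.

1095 in × 0.0254 → 27.813 m
164.0 min × 60 → 9840 s
v = d / t = 27.813 m / 9840 s = 0.00282652 m/s
0.00282652 m/s ÷ (0.514444 m/s/kn) = 0.00549432 kn

0.005494 kn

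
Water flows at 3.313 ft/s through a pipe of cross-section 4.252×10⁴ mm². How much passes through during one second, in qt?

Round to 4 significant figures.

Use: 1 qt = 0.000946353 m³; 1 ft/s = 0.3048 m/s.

3.313 ft/s × 0.3048 → 1.0098 m/s
4.252×10⁴ mm² × 10⁻⁶ → 0.04252 m²
V = v × A × t = 1.0098 m/s × 0.04252 m² × 1 s = 0.0429367 m³
0.0429367 m³ ÷ (0.000946353 m³/qt) = 45.3707 qt

45.37 qt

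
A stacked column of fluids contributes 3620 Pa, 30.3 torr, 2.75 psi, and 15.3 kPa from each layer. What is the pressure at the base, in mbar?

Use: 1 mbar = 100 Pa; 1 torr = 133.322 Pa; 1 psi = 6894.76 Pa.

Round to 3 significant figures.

3620 Pa (already Pa)
30.3 torr × 133.322 = 4039.66 Pa
2.75 psi × 6894.76 = 18960.6 Pa
15.3 kPa × 1000 = 15300 Pa
Sum: 3620 + 4039.66 + 18960.6 + 15300 = 41920.3 Pa
In mbar: 41920.3 / 100 = 419.203 mbar

419 mbar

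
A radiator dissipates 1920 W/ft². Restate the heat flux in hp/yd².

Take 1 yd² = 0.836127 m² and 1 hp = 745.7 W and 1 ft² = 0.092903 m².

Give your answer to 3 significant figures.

23.2 hp/yd²

1920 W/ft² ÷ 0.092903 m²/ft² = 20666.7 W/m²
20666.7 W/m² ÷ 745.7 W/hp × 0.836127 m²/yd² = 23.1728 hp/yd²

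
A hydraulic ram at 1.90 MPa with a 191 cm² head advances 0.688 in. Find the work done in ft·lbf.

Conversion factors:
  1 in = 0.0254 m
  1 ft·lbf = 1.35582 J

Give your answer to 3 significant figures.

1.90 MPa → 1.9×10⁶ Pa
191 cm² → 0.0191 m²
F = P × A = 1.9×10⁶ × 0.0191 = 36290 N
0.688 in → 0.0174752 m
W = F × d = 36290 × 0.0174752 = 634.175 J
In ft·lbf: 634.175 / 1.35582 = 467.743 ft·lbf

468 ft·lbf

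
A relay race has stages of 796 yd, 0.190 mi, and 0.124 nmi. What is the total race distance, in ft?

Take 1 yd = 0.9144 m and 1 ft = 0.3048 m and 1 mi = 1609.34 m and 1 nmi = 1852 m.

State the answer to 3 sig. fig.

796 yd × 0.9144 = 727.862 m
0.190 mi × 1609.34 = 305.775 m
0.124 nmi × 1852 = 229.648 m
Total: 727.862 + 305.775 + 229.648 = 1263.28 m
In ft: 1263.28 / 0.3048 = 4144.62 ft

4140 ft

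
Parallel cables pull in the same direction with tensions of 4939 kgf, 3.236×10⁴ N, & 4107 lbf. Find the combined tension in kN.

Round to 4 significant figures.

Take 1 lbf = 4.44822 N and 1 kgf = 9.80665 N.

4939 kgf × 9.80665 → 48435 N
3.236×10⁴ N (already N)
4107 lbf × 4.44822 → 18268.8 N
Combined: 48435 + 32360 + 18268.8 = 99063.8 N
In kN: 99063.8 / 1000 = 99.0638 kN

99.06 kN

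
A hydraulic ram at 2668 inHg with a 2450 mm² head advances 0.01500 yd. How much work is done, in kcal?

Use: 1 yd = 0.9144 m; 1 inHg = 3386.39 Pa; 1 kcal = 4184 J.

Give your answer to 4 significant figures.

2668 inHg → 9.03489×10⁶ Pa
2450 mm² → 0.00245 m²
F = P × A = 9.03489×10⁶ × 0.00245 = 22135.5 N
0.01500 yd → 0.013716 m
W = F × d = 22135.5 × 0.013716 = 303.611 J
In kcal: 303.611 / 4184 = 0.0725648 kcal

0.07256 kcal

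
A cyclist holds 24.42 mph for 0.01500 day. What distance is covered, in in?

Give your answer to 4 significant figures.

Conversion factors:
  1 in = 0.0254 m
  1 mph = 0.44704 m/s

24.42 mph × 0.44704 = 10.9167 m/s
0.01500 day × 86400 = 1296 s
d = v × t = 10.9167 m/s × 1296 s = 14148 m
14148 m ÷ (0.0254 m/in) = 557008 in

5.570×10⁵ in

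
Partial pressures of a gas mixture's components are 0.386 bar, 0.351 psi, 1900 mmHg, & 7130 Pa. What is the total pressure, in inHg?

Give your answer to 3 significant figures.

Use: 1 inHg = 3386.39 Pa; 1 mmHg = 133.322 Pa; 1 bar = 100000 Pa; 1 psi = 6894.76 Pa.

89.0 inHg

0.386 bar × 100000 → 38600 Pa
0.351 psi × 6894.76 → 2420.06 Pa
1900 mmHg × 133.322 → 253312 Pa
7130 Pa (already Pa)
Combined: 38600 + 2420.06 + 253312 + 7130 = 301462 Pa
In inHg: 301462 / 3386.39 = 89.0216 inHg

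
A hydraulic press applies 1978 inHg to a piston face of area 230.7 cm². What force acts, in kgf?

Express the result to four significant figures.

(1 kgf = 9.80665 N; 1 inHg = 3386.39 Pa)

1.576×10⁴ kgf

1978 inHg × 3386.39 → 6.69828×10⁶ Pa
230.7 cm² × 0.0001 → 0.02307 m²
F = P × A = 6.69828×10⁶ Pa × 0.02307 m² = 154529 N
154529 N ÷ (9.80665 N/kgf) = 15757.6 kgf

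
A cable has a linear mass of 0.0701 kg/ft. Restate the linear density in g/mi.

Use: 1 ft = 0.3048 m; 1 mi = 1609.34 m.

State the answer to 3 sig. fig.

0.0701 kg/ft ÷ 0.3048 m/ft = 0.229987 kg/m
0.229987 kg/m ÷ 0.001 kg/g × 1609.34 m/mi = 370127 g/mi

3.70×10⁵ g/mi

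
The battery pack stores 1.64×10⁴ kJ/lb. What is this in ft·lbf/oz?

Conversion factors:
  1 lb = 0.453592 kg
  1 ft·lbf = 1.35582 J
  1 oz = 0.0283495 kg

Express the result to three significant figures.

1.64×10⁴ kJ/lb × 1000 J/kJ ÷ 0.453592 kg/lb = 3.61558×10⁷ J/kg
3.61558×10⁷ J/kg ÷ 1.35582 J/ft·lbf × 0.0283495 kg/oz = 755999 ft·lbf/oz

7.56×10⁵ ft·lbf/oz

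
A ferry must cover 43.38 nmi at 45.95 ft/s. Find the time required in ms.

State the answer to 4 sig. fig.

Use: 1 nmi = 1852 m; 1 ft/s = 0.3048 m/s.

5.736×10⁶ ms

43.38 nmi × 1852 → 80339.8 m
45.95 ft/s × 0.3048 → 14.0056 m/s
t = d / v = 80339.8 m / 14.0056 m/s = 5736.26 s
5736.26 s ÷ (0.001 s/ms) = 5.73626×10⁶ ms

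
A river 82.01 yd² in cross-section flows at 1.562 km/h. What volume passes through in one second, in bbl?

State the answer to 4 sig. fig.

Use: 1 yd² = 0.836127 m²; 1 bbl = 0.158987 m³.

1.562 km/h × (1/3.6) = 0.433889 m/s
82.01 yd² × 0.836127 = 68.5708 m²
V = v × A × t = 0.433889 m/s × 68.5708 m² × 1 s = 29.7521 m³
29.7521 m³ ÷ (0.158987 m³/bbl) = 187.135 bbl

187.1 bbl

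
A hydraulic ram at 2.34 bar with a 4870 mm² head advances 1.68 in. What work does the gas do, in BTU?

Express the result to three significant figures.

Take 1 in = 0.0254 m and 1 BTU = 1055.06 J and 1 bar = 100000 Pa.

0.0461 BTU

2.34 bar → 234000 Pa
4870 mm² → 0.00487 m²
F = P × A = 234000 × 0.00487 = 1139.58 N
1.68 in → 0.042672 m
W = F × d = 1139.58 × 0.042672 = 48.6282 J
In BTU: 48.6282 / 1055.06 = 0.0460905 BTU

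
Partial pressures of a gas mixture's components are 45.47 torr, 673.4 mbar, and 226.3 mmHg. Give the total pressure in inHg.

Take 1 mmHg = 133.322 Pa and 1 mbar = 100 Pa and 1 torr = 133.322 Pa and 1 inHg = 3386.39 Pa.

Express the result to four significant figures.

45.47 torr × 133.322 = 6062.15 Pa
673.4 mbar × 100 = 67340 Pa
226.3 mmHg × 133.322 = 30170.8 Pa
Combined: 6062.15 + 67340 + 30170.8 = 103573 Pa
In inHg: 103573 / 3386.39 = 30.5851 inHg

30.59 inHg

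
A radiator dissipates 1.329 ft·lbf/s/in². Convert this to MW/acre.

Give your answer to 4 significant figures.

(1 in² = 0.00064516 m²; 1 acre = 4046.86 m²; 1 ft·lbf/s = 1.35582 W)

11.30 MW/acre

1.329 ft·lbf/s/in² × 1.35582 W/ft·lbf/s ÷ 0.00064516 m²/in² = 2792.93 W/m²
2792.93 W/m² ÷ 1000000 W/MW × 4046.86 m²/acre = 11.3026 MW/acre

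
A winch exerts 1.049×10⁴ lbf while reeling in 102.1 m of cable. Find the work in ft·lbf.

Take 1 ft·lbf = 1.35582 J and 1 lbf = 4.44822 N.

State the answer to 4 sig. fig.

3.514×10⁶ ft·lbf

1.049×10⁴ lbf × 4.44822 = 46661.8 N
W = F × d = 46661.8 N × 102.1 m = 4.76417×10⁶ J
4.76417×10⁶ J ÷ (1.35582 J/ft·lbf) = 3.51387×10⁶ ft·lbf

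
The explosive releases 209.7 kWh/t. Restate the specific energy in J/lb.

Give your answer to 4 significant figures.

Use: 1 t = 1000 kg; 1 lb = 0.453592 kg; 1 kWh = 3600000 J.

3.424×10⁵ J/lb

209.7 kWh/t × 3600000 J/kWh ÷ 1000 kg/t = 754920 J/kg
754920 J/kg × 0.453592 kg/lb = 342426 J/lb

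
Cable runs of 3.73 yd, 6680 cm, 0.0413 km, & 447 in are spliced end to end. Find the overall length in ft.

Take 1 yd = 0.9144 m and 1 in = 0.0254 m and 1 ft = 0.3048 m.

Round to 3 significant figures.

3.73 yd × 0.9144 → 3.41071 m
6680 cm × 0.01 → 66.8 m
0.0413 km × 1000 → 41.3 m
447 in × 0.0254 → 11.3538 m
Total: 3.41071 + 66.8 + 41.3 + 11.3538 = 122.865 m
In ft: 122.865 / 0.3048 = 403.1 ft

403 ft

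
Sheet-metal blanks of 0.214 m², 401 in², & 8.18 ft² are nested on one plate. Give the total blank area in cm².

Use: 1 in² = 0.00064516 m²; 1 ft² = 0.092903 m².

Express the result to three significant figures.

0.214 m² (already m²)
401 in² × 0.00064516 = 0.258709 m²
8.18 ft² × 0.092903 = 0.759947 m²
Total: 0.214 + 0.258709 + 0.759947 = 1.23266 m²
In cm²: 1.23266 / 0.0001 = 12326.6 cm²

1.23×10⁴ cm²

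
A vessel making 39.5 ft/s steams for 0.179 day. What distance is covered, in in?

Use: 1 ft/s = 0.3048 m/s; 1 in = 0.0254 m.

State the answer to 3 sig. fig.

39.5 ft/s × 0.3048 = 12.0396 m/s
0.179 day × 86400 = 15465.6 s
d = v × t = 12.0396 m/s × 15465.6 s = 186200 m
186200 m ÷ (0.0254 m/in) = 7.33071×10⁶ in

7.33×10⁶ in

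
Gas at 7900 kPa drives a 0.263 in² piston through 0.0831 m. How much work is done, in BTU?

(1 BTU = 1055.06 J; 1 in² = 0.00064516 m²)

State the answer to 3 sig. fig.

0.106 BTU

7900 kPa → 7.9×10⁶ Pa
0.263 in² → 1.69677×10⁻⁴ m²
F = P × A = 7.9×10⁶ × 1.69677×10⁻⁴ = 1340.45 N
W = F × d = 1340.45 × 0.0831 = 111.391 J
In BTU: 111.391 / 1055.06 = 0.105578 BTU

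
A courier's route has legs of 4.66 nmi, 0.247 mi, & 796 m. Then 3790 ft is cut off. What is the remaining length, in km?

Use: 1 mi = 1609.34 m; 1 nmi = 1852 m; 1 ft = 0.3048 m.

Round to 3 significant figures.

4.66 nmi × 1852 → 8630.32 m
0.247 mi × 1609.34 → 397.507 m
796 m (already m)
3790 ft × 0.3048 → 1155.19 m
Net: 8630.32 + 397.507 + 796 − 1155.19 = 8668.64 m
In km: 8668.64 / 1000 = 8.66864 km

8.67 km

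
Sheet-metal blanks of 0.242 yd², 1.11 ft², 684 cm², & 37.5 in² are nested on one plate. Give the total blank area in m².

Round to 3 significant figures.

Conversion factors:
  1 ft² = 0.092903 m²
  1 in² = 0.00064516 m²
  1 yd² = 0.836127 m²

0.398 m²

0.242 yd² × 0.836127 → 0.202343 m²
1.11 ft² × 0.092903 → 0.103122 m²
684 cm² × 0.0001 → 0.0684 m²
37.5 in² × 0.00064516 → 0.0241935 m²
Sum: 0.202343 + 0.103122 + 0.0684 + 0.0241935 = 0.398058 m²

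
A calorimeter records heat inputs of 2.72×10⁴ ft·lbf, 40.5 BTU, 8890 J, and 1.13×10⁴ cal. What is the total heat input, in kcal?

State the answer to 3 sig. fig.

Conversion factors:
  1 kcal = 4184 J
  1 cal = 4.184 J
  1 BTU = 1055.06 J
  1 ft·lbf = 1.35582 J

32.5 kcal

2.72×10⁴ ft·lbf × 1.35582 = 36878.3 J
40.5 BTU × 1055.06 = 42729.9 J
8890 J (already J)
1.13×10⁴ cal × 4.184 = 47279.2 J
Combined: 36878.3 + 42729.9 + 8890 + 47279.2 = 135777 J
In kcal: 135777 / 4184 = 32.4515 kcal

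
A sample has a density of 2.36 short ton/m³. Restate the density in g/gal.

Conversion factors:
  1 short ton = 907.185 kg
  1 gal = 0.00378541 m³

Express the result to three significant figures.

2.36 short ton/m³ × 907.185 kg/short ton = 2140.96 kg/m³
2140.96 kg/m³ ÷ 0.001 kg/g × 0.00378541 m³/gal = 8104.41 g/gal

8100 g/gal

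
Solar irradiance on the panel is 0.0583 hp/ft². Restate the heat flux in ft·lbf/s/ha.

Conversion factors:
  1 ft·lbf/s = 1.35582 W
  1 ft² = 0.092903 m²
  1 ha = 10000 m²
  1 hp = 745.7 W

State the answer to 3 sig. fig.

3.45×10⁶ ft·lbf/s/ha

0.0583 hp/ft² × 745.7 W/hp ÷ 0.092903 m²/ft² = 467.954 W/m²
467.954 W/m² ÷ 1.35582 W/ft·lbf/s × 10000 m²/ha = 3.45145×10⁶ ft·lbf/s/ha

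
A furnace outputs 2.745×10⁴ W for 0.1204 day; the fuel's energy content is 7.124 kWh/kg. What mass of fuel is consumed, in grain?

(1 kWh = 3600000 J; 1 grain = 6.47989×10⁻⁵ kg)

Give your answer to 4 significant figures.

0.1204 day → 10402.6 s
E = P × t = 27450 × 10402.6 = 2.85551×10⁸ J
7.124 kWh/kg → 2.56464×10⁷ J/kg
m = E / e_s = 2.85551×10⁸ / 2.56464×10⁷ = 11.1342 kg
In grain: 11.1342 / 6.47989×10⁻⁵ = 171827 grain

1.718×10⁵ grain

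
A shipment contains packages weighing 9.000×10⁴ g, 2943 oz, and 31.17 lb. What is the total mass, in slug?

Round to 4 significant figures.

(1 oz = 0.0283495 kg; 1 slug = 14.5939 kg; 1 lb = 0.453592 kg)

12.85 slug

9.000×10⁴ g × 0.001 → 90 kg
2943 oz × 0.0283495 → 83.4326 kg
31.17 lb × 0.453592 → 14.1385 kg
Sum: 90 + 83.4326 + 14.1385 = 187.571 kg
In slug: 187.571 / 14.5939 = 12.8527 slug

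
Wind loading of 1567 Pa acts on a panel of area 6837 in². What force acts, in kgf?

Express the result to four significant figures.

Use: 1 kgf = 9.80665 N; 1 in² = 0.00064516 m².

6837 in² × 0.00064516 → 4.41096 m²
F = P × A = 1567 Pa × 4.41096 m² = 6911.97 N
6911.97 N ÷ (9.80665 N/kgf) = 704.825 kgf

704.8 kgf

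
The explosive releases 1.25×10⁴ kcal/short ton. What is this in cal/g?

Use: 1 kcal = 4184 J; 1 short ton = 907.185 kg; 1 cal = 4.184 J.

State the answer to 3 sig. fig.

1.25×10⁴ kcal/short ton × 4184 J/kcal ÷ 907.185 kg/short ton = 57650.9 J/kg
57650.9 J/kg ÷ 4.184 J/cal × 0.001 kg/g = 13.7789 cal/g

13.8 cal/g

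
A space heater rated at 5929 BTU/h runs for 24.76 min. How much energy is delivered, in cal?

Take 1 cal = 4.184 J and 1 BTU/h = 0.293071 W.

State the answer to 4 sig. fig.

6.170×10⁵ cal

5929 BTU/h × 0.293071 = 1737.62 W
24.76 min × 60 = 1485.6 s
E = P × t = 1737.62 W × 1485.6 s = 2.58141×10⁶ J
2.58141×10⁶ J ÷ (4.184 J/cal) = 616972 cal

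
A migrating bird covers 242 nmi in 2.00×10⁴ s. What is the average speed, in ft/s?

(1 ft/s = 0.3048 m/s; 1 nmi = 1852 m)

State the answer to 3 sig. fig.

242 nmi × 1852 → 448184 m
v = d / t = 448184 m / 20000 s = 22.4092 m/s
22.4092 m/s ÷ (0.3048 m/s/ft/s) = 73.521 ft/s

73.5 ft/s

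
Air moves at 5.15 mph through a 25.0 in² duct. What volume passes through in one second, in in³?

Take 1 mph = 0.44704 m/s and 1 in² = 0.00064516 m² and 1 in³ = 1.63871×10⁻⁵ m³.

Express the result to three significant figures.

2270 in³

5.15 mph × 0.44704 → 2.30226 m/s
25.0 in² × 0.00064516 → 0.016129 m²
V = v × A × t = 2.30226 m/s × 0.016129 m² × 1 s = 0.0371332 m³
0.0371332 m³ ÷ (1.63871×10⁻⁵ m³/in³) = 2266 in³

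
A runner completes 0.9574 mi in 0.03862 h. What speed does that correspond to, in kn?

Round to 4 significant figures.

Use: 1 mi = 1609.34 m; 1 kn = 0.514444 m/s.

0.9574 mi × 1609.34 = 1540.78 m
0.03862 h × 3600 = 139.032 s
v = d / t = 1540.78 m / 139.032 s = 11.0822 m/s
11.0822 m/s ÷ (0.514444 m/s/kn) = 21.5421 kn

21.54 kn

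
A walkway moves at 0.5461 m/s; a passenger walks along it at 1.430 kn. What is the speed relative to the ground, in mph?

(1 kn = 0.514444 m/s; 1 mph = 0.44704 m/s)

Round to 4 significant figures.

2.867 mph

0.5461 m/s (already m/s)
1.430 kn × 0.514444 → 0.735655 m/s
Total: 0.5461 + 0.735655 = 1.28176 m/s
In mph: 1.28176 / 0.44704 = 2.86722 mph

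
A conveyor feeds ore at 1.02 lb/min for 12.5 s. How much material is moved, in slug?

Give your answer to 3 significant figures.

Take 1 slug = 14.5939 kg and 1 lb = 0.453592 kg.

1.02 lb/min → 0.00771106 kg/s
m = ṁ × t = 0.00771106 × 12.5 = 0.0963882 kg
In slug: 0.0963882 / 14.5939 = 0.00660469 slug

0.00660 slug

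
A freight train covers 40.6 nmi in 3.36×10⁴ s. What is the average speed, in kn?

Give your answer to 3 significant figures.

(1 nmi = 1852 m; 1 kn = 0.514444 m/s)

4.35 kn

40.6 nmi × 1852 → 75191.2 m
v = d / t = 75191.2 m / 33600 s = 2.23783 m/s
2.23783 m/s ÷ (0.514444 m/s/kn) = 4.35 kn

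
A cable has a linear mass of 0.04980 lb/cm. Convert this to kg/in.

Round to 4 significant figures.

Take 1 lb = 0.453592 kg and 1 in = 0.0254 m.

0.04980 lb/cm × 0.453592 kg/lb ÷ 0.01 m/cm = 2.25889 kg/m
2.25889 kg/m × 0.0254 m/in = 0.0573758 kg/in

0.05738 kg/in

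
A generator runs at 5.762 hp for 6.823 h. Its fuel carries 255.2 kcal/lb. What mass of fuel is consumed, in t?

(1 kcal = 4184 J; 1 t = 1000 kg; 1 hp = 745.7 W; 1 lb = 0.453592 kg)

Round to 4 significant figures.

0.04483 t

5.762 hp → 4296.72 W
6.823 h → 24562.8 s
E = P × t = 4296.72 × 24562.8 = 1.05539×10⁸ J
255.2 kcal/lb → 2.354×10⁶ J/kg
m = E / e_s = 1.05539×10⁸ / 2.354×10⁶ = 44.8339 kg
In t: 44.8339 / 1000 = 0.0448339 t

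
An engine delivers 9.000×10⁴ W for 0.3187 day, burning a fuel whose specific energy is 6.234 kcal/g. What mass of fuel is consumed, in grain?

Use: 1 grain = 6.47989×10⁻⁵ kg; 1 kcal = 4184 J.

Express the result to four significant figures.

1.466×10⁶ grain

0.3187 day → 27535.7 s
E = P × t = 90000 × 27535.7 = 2.47821×10⁹ J
6.234 kcal/g → 2.60831×10⁷ J/kg
m = E / e_s = 2.47821×10⁹ / 2.60831×10⁷ = 95.0121 kg
In grain: 95.0121 / 6.47989×10⁻⁵ = 1.46626×10⁶ grain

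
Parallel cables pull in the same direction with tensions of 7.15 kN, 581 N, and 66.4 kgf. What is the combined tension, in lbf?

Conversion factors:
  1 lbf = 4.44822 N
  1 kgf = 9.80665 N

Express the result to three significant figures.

7.15 kN × 1000 → 7150 N
581 N (already N)
66.4 kgf × 9.80665 → 651.162 N
Sum: 7150 + 581 + 651.162 = 8382.16 N
In lbf: 8382.16 / 4.44822 = 1884.39 lbf

1880 lbf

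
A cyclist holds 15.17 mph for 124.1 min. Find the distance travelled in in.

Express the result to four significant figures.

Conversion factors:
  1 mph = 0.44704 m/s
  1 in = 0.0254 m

1.988×10⁶ in

15.17 mph × 0.44704 → 6.7816 m/s
124.1 min × 60 → 7446 s
d = v × t = 6.7816 m/s × 7446 s = 50495.8 m
50495.8 m ÷ (0.0254 m/in) = 1.98802×10⁶ in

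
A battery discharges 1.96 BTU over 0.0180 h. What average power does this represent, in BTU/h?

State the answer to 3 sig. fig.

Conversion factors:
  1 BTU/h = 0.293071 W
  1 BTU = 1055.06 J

1.96 BTU × 1055.06 = 2067.92 J
0.0180 h × 3600 = 64.8 s
P = E / t = 2067.92 J / 64.8 s = 31.9123 W
31.9123 W ÷ (0.293071 W/BTU/h) = 108.889 BTU/h

109 BTU/h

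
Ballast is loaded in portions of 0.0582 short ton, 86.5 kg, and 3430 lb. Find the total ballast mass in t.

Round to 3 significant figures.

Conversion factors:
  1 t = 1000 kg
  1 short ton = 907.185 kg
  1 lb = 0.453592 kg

1.70 t

0.0582 short ton × 907.185 = 52.7982 kg
86.5 kg (already kg)
3430 lb × 0.453592 = 1555.82 kg
Combined: 52.7982 + 86.5 + 1555.82 = 1695.12 kg
In t: 1695.12 / 1000 = 1.69512 t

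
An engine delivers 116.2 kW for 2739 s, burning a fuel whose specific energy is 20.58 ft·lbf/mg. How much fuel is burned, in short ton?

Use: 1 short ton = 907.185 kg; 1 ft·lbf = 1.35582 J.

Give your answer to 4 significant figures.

0.01257 short ton

116.2 kW → 116200 W
E = P × t = 116200 × 2739 = 3.18272×10⁸ J
20.58 ft·lbf/mg → 2.79028×10⁷ J/kg
m = E / e_s = 3.18272×10⁸ / 2.79028×10⁷ = 11.4065 kg
In short ton: 11.4065 / 907.185 = 0.0125735 short ton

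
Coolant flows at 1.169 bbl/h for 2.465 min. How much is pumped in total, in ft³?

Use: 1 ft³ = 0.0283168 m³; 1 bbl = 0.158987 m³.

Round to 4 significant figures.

1.169 bbl/h → 5.16266×10⁻⁵ m³/s
2.465 min → 147.9 s
V = Q × t = 5.16266×10⁻⁵ × 147.9 = 0.00763557 m³
In ft³: 0.00763557 / 0.0283168 = 0.269648 ft³

0.2696 ft³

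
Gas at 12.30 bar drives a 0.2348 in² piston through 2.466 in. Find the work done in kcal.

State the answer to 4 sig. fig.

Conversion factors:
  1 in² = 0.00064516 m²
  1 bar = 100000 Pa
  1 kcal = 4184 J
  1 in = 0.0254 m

0.002789 kcal

12.30 bar → 1.23×10⁶ Pa
0.2348 in² → 1.51484×10⁻⁴ m²
F = P × A = 1.23×10⁶ × 1.51484×10⁻⁴ = 186.325 N
2.466 in → 0.0626364 m
W = F × d = 186.325 × 0.0626364 = 11.6707 J
In kcal: 11.6707 / 4184 = 0.00278936 kcal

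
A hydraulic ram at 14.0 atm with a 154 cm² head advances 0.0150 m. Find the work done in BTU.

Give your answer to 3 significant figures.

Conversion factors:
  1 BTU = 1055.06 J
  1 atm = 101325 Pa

14.0 atm → 1.41855×10⁶ Pa
154 cm² → 0.0154 m²
F = P × A = 1.41855×10⁶ × 0.0154 = 21845.7 N
W = F × d = 21845.7 × 0.015 = 327.686 J
In BTU: 327.686 / 1055.06 = 0.310585 BTU

0.311 BTU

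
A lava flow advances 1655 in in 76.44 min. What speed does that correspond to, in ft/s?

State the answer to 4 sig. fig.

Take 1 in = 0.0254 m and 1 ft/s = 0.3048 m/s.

0.03007 ft/s

1655 in × 0.0254 = 42.037 m
76.44 min × 60 = 4586.4 s
v = d / t = 42.037 m / 4586.4 s = 0.00916558 m/s
0.00916558 m/s ÷ (0.3048 m/s/ft/s) = 0.0300708 ft/s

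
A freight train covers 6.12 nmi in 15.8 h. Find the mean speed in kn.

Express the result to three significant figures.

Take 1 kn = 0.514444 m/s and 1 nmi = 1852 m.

0.387 kn

6.12 nmi × 1852 = 11334.2 m
15.8 h × 3600 = 56880 s
v = d / t = 11334.2 m / 56880 s = 0.199265 m/s
0.199265 m/s ÷ (0.514444 m/s/kn) = 0.387341 kn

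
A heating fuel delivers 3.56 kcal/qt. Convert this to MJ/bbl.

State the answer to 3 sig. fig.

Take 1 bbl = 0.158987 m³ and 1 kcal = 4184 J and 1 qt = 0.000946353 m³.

2.50 MJ/bbl

3.56 kcal/qt × 4184 J/kcal ÷ 0.000946353 m³/qt = 1.57394×10⁷ J/m³
1.57394×10⁷ J/m³ ÷ 1000000 J/MJ × 0.158987 m³/bbl = 2.50236 MJ/bbl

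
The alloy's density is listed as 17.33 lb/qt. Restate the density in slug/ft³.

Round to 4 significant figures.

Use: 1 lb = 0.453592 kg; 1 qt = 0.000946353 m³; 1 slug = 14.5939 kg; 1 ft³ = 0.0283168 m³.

16.12 slug/ft³

17.33 lb/qt × 0.453592 kg/lb ÷ 0.000946353 m³/qt = 8306.36 kg/m³
8306.36 kg/m³ ÷ 14.5939 kg/slug × 0.0283168 m³/ft³ = 16.117 slug/ft³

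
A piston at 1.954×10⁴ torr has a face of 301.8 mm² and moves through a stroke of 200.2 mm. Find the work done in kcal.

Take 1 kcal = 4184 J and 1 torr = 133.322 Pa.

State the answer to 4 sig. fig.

1.954×10⁴ torr → 2.60511×10⁶ Pa
301.8 mm² → 3.018×10⁻⁴ m²
F = P × A = 2.60511×10⁶ × 3.018×10⁻⁴ = 786.222 N
200.2 mm → 0.2002 m
W = F × d = 786.222 × 0.2002 = 157.402 J
In kcal: 157.402 / 4184 = 0.03762 kcal

0.03762 kcal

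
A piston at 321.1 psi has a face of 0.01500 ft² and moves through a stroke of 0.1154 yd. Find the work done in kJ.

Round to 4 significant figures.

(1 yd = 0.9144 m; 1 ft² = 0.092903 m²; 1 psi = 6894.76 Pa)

0.3256 kJ

321.1 psi → 2.21391×10⁶ Pa
0.01500 ft² → 0.00139354 m²
F = P × A = 2.21391×10⁶ × 0.00139354 = 3085.17 N
0.1154 yd → 0.105522 m
W = F × d = 3085.17 × 0.105522 = 325.553 J
In kJ: 325.553 / 1000 = 0.325553 kJ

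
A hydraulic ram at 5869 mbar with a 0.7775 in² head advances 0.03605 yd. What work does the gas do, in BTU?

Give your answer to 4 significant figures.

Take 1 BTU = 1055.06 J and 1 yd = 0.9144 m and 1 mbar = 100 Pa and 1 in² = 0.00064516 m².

5869 mbar → 586900 Pa
0.7775 in² → 5.01612×10⁻⁴ m²
F = P × A = 586900 × 5.01612×10⁻⁴ = 294.396 N
0.03605 yd → 0.0329641 m
W = F × d = 294.396 × 0.0329641 = 9.7045 J
In BTU: 9.7045 / 1055.06 = 0.00919806 BTU

0.009198 BTU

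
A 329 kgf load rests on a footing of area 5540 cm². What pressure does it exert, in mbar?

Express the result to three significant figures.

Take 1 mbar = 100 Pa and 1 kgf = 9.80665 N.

329 kgf × 9.80665 = 3226.39 N
5540 cm² × 0.0001 = 0.554 m²
P = F / A = 3226.39 N / 0.554 m² = 5823.81 Pa
5823.81 Pa ÷ (100 Pa/mbar) = 58.2381 mbar

58.2 mbar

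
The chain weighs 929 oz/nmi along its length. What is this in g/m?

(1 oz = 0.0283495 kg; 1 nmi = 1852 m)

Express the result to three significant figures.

14.2 g/m

929 oz/nmi × 0.0283495 kg/oz ÷ 1852 m/nmi = 0.0142207 kg/m
0.0142207 kg/m ÷ 0.001 kg/g = 14.2207 g/m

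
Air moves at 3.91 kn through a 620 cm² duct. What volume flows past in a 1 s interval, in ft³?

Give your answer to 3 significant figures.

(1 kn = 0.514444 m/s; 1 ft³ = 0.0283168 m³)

4.40 ft³

3.91 kn × 0.514444 = 2.01148 m/s
620 cm² × 0.0001 = 0.062 m²
V = v × A × t = 2.01148 m/s × 0.062 m² × 1 s = 0.124712 m³
0.124712 m³ ÷ (0.0283168 m³/ft³) = 4.40417 ft³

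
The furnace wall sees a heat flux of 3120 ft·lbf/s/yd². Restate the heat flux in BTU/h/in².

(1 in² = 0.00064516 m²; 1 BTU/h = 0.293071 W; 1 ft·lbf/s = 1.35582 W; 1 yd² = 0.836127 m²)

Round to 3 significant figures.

11.1 BTU/h/in²

3120 ft·lbf/s/yd² × 1.35582 W/ft·lbf/s ÷ 0.836127 m²/yd² = 5059.23 W/m²
5059.23 W/m² ÷ 0.293071 W/BTU/h × 0.00064516 m²/in² = 11.1373 BTU/h/in²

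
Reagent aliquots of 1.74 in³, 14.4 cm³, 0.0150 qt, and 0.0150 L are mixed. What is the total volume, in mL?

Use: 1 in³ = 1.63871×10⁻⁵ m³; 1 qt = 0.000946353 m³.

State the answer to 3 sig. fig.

1.74 in³ × 1.63871×10⁻⁵ = 2.85136×10⁻⁵ m³
14.4 cm³ × 10⁻⁶ = 1.44×10⁻⁵ m³
0.0150 qt × 0.000946353 = 1.41953×10⁻⁵ m³
0.0150 L × 0.001 = 1.5×10⁻⁵ m³
Combined: 2.85136×10⁻⁵ + 1.44×10⁻⁵ + 1.41953×10⁻⁵ + 1.5×10⁻⁵ = 7.21089×10⁻⁵ m³
In mL: 7.21089×10⁻⁵ / 10⁻⁶ = 72.1089 mL

72.1 mL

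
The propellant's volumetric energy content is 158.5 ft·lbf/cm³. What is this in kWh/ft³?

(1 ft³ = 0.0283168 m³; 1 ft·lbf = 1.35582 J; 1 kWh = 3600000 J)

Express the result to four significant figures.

158.5 ft·lbf/cm³ × 1.35582 J/ft·lbf ÷ 10⁻⁶ m³/cm³ = 2.14897×10⁸ J/m³
2.14897×10⁸ J/m³ ÷ 3600000 J/kWh × 0.0283168 m³/ft³ = 1.69033 kWh/ft³

1.690 kWh/ft³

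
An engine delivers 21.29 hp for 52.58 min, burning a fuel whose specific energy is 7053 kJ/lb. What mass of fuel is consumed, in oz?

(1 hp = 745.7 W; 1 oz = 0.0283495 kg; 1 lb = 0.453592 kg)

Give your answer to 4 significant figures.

21.29 hp → 15876 W
52.58 min → 3154.8 s
E = P × t = 15876 × 3154.8 = 5.00856×10⁷ J
7053 kJ/lb → 1.55492×10⁷ J/kg
m = E / e_s = 5.00856×10⁷ / 1.55492×10⁷ = 3.2211 kg
In oz: 3.2211 / 0.0283495 = 113.621 oz

113.6 oz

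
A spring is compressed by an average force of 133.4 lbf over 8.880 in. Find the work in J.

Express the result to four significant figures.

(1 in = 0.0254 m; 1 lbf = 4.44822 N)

133.4 lbf × 4.44822 = 593.393 N
8.880 in × 0.0254 = 0.225552 m
W = F × d = 593.393 N × 0.225552 m = 133.841 J

133.8 J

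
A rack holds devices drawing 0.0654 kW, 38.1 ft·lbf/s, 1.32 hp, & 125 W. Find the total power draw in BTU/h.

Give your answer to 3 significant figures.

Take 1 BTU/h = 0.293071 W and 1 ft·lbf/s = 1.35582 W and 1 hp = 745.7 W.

0.0654 kW × 1000 = 65.4 W
38.1 ft·lbf/s × 1.35582 = 51.6567 W
1.32 hp × 745.7 = 984.324 W
125 W (already W)
Sum: 65.4 + 51.6567 + 984.324 + 125 = 1226.38 W
In BTU/h: 1226.38 / 0.293071 = 4184.58 BTU/h

4180 BTU/h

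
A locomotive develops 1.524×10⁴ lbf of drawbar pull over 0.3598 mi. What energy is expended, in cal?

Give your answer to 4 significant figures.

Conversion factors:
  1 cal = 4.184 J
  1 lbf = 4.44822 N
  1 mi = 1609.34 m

1.524×10⁴ lbf × 4.44822 → 67790.9 N
0.3598 mi × 1609.34 → 579.041 m
W = F × d = 67790.9 N × 579.041 m = 3.92537×10⁷ J
3.92537×10⁷ J ÷ (4.184 J/cal) = 9.38186×10⁶ cal

9.382×10⁶ cal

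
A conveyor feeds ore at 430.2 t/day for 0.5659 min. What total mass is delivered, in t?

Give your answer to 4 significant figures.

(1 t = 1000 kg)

430.2 t/day → 4.97917 kg/s
0.5659 min → 33.954 s
m = ṁ × t = 4.97917 × 33.954 = 169.063 kg
In t: 169.063 / 1000 = 0.169063 t

0.1691 t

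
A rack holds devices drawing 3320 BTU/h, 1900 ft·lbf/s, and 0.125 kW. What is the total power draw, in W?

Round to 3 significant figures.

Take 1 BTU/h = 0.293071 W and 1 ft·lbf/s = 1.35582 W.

3320 BTU/h × 0.293071 → 972.996 W
1900 ft·lbf/s × 1.35582 → 2576.06 W
0.125 kW × 1000 → 125 W
Total: 972.996 + 2576.06 + 125 = 3674.06 W

3670 W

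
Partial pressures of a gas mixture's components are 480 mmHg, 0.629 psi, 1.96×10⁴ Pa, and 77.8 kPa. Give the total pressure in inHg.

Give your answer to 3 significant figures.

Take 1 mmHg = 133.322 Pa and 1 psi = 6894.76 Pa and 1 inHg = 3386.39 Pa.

48.9 inHg

480 mmHg × 133.322 = 63994.6 Pa
0.629 psi × 6894.76 = 4336.8 Pa
1.96×10⁴ Pa (already Pa)
77.8 kPa × 1000 = 77800 Pa
Sum: 63994.6 + 4336.8 + 19600 + 77800 = 165731 Pa
In inHg: 165731 / 3386.39 = 48.9403 inHg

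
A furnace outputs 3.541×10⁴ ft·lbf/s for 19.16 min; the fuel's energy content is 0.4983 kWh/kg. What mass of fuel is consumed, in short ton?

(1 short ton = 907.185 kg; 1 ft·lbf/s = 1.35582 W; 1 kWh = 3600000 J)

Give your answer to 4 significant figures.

3.541×10⁴ ft·lbf/s → 48009.6 W
19.16 min → 1149.6 s
E = P × t = 48009.6 × 1149.6 = 5.51918×10⁷ J
0.4983 kWh/kg → 1.79388×10⁶ J/kg
m = E / e_s = 5.51918×10⁷ / 1.79388×10⁶ = 30.7667 kg
In short ton: 30.7667 / 907.185 = 0.0339145 short ton

0.03391 short ton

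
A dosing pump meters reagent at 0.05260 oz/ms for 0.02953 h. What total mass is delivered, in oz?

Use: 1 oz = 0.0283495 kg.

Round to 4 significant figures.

0.05260 oz/ms → 1.49118 kg/s
0.02953 h → 106.308 s
m = ṁ × t = 1.49118 × 106.308 = 158.524 kg
In oz: 158.524 / 0.0283495 = 5591.77 oz

5592 oz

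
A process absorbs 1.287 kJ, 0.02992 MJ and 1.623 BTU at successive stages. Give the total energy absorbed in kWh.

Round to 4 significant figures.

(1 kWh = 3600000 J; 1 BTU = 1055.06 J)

0.009144 kWh

1.287 kJ × 1000 = 1287 J
0.02992 MJ × 1000000 = 29920 J
1.623 BTU × 1055.06 = 1712.36 J
Sum: 1287 + 29920 + 1712.36 = 32919.4 J
In kWh: 32919.4 / 3600000 = 0.00914428 kWh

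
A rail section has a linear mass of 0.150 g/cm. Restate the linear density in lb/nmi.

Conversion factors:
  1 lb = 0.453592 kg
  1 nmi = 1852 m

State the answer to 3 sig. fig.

0.150 g/cm × 0.001 kg/g ÷ 0.01 m/cm = 0.015 kg/m
0.015 kg/m ÷ 0.453592 kg/lb × 1852 m/nmi = 61.2445 lb/nmi

61.2 lb/nmi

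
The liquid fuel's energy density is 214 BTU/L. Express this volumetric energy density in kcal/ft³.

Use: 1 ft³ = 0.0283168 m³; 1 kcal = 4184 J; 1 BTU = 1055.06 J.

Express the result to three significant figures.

1530 kcal/ft³

214 BTU/L × 1055.06 J/BTU ÷ 0.001 m³/L = 2.25783×10⁸ J/m³
2.25783×10⁸ J/m³ ÷ 4184 J/kcal × 0.0283168 m³/ft³ = 1528.07 kcal/ft³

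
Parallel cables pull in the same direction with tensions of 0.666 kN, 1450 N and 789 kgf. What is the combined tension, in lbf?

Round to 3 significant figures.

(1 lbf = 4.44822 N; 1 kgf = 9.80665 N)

2220 lbf

0.666 kN × 1000 = 666 N
1450 N (already N)
789 kgf × 9.80665 = 7737.45 N
Sum: 666 + 1450 + 7737.45 = 9853.45 N
In lbf: 9853.45 / 4.44822 = 2215.14 lbf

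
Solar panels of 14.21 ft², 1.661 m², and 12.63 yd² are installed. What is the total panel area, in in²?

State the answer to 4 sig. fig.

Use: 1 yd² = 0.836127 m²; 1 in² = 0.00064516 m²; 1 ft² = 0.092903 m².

14.21 ft² × 0.092903 = 1.32015 m²
1.661 m² (already m²)
12.63 yd² × 0.836127 = 10.5603 m²
Sum: 1.32015 + 1.661 + 10.5603 = 13.5414 m²
In in²: 13.5414 / 0.00064516 = 20989.2 in²

2.099×10⁴ in²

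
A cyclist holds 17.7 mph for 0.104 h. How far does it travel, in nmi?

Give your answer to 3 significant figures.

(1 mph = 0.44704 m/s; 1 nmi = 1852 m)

1.60 nmi

17.7 mph × 0.44704 → 7.91261 m/s
0.104 h × 3600 → 374.4 s
d = v × t = 7.91261 m/s × 374.4 s = 2962.48 m
2962.48 m ÷ (1852 m/nmi) = 1.59961 nmi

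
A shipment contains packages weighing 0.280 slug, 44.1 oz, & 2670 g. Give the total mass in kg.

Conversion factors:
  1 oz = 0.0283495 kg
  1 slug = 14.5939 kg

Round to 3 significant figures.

8.01 kg

0.280 slug × 14.5939 = 4.08629 kg
44.1 oz × 0.0283495 = 1.25021 kg
2670 g × 0.001 = 2.67 kg
Sum: 4.08629 + 1.25021 + 2.67 = 8.0065 kg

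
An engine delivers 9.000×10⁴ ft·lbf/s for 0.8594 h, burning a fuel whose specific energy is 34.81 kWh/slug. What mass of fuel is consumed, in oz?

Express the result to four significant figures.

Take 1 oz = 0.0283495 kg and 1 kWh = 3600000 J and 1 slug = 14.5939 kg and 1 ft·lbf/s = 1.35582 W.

9.000×10⁴ ft·lbf/s → 122024 W
0.8594 h → 3093.84 s
E = P × t = 122024 × 3093.84 = 3.77523×10⁸ J
34.81 kWh/slug → 8.58688×10⁶ J/kg
m = E / e_s = 3.77523×10⁸ / 8.58688×10⁶ = 43.9651 kg
In oz: 43.9651 / 0.0283495 = 1550.82 oz

1551 oz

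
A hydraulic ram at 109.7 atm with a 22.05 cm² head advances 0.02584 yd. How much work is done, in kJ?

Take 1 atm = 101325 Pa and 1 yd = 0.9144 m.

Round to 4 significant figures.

0.5791 kJ

109.7 atm → 1.11154×10⁷ Pa
22.05 cm² → 0.002205 m²
F = P × A = 1.11154×10⁷ × 0.002205 = 24509.5 N
0.02584 yd → 0.0236281 m
W = F × d = 24509.5 × 0.0236281 = 579.113 J
In kJ: 579.113 / 1000 = 0.579113 kJ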